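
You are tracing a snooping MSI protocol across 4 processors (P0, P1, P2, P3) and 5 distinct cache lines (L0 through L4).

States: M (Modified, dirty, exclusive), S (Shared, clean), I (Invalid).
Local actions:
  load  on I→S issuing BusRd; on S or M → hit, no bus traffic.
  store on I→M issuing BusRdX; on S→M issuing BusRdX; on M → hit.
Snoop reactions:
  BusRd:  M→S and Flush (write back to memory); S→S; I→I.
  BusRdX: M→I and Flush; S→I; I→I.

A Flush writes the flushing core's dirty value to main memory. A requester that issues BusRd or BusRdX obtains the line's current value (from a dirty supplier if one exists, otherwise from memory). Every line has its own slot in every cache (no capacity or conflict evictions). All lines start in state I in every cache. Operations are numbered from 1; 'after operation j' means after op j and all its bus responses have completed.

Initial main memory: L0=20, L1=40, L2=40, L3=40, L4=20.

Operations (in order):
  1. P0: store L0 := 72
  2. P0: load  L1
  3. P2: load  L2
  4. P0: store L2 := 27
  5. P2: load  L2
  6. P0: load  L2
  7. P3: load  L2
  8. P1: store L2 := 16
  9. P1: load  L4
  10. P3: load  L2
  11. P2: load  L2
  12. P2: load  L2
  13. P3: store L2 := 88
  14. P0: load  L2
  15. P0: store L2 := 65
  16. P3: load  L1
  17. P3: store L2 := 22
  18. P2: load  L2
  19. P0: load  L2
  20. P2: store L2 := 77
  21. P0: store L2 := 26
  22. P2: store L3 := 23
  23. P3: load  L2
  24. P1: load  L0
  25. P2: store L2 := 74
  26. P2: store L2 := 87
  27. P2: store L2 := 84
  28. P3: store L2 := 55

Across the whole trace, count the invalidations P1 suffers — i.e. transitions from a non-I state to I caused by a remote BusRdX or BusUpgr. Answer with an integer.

  op1 P0: store L0 := 72 → M/I/I/I on L0; bus BusRdX; mem=20
  op2 P0: load  L1 → S/I/I/I on L1; bus BusRd; mem=40
  op3 P2: load  L2 → I/I/S/I on L2; bus BusRd; mem=40
  op4 P0: store L2 := 27 → M/I/I/I on L2; bus BusRdX; mem=40
  op5 P2: load  L2 → S/I/S/I on L2; bus BusRd Flush; mem=27
  op6 P0: load  L2 → S/I/S/I on L2; bus (none); mem=27
  op7 P3: load  L2 → S/I/S/S on L2; bus BusRd; mem=27
  op8 P1: store L2 := 16 → I/M/I/I on L2; bus BusRdX; mem=27
  op9 P1: load  L4 → I/S/I/I on L4; bus BusRd; mem=20
  op10 P3: load  L2 → I/S/I/S on L2; bus BusRd Flush; mem=16
  op11 P2: load  L2 → I/S/S/S on L2; bus BusRd; mem=16
  op12 P2: load  L2 → I/S/S/S on L2; bus (none); mem=16
  op13 P3: store L2 := 88 → I/I/I/M on L2; bus BusRdX; mem=16
  op14 P0: load  L2 → S/I/I/S on L2; bus BusRd Flush; mem=88
  op15 P0: store L2 := 65 → M/I/I/I on L2; bus BusRdX; mem=88
  op16 P3: load  L1 → S/I/I/S on L1; bus BusRd; mem=40
  op17 P3: store L2 := 22 → I/I/I/M on L2; bus BusRdX Flush; mem=65
  op18 P2: load  L2 → I/I/S/S on L2; bus BusRd Flush; mem=22
  op19 P0: load  L2 → S/I/S/S on L2; bus BusRd; mem=22
  op20 P2: store L2 := 77 → I/I/M/I on L2; bus BusRdX; mem=22
  op21 P0: store L2 := 26 → M/I/I/I on L2; bus BusRdX Flush; mem=77
  op22 P2: store L3 := 23 → I/I/M/I on L3; bus BusRdX; mem=40
  op23 P3: load  L2 → S/I/I/S on L2; bus BusRd Flush; mem=26
  op24 P1: load  L0 → S/S/I/I on L0; bus BusRd Flush; mem=72
  op25 P2: store L2 := 74 → I/I/M/I on L2; bus BusRdX; mem=26
  op26 P2: store L2 := 87 → I/I/M/I on L2; bus (none); mem=26
  op27 P2: store L2 := 84 → I/I/M/I on L2; bus (none); mem=26
  op28 P3: store L2 := 55 → I/I/I/M on L2; bus BusRdX Flush; mem=84

invalidations = 1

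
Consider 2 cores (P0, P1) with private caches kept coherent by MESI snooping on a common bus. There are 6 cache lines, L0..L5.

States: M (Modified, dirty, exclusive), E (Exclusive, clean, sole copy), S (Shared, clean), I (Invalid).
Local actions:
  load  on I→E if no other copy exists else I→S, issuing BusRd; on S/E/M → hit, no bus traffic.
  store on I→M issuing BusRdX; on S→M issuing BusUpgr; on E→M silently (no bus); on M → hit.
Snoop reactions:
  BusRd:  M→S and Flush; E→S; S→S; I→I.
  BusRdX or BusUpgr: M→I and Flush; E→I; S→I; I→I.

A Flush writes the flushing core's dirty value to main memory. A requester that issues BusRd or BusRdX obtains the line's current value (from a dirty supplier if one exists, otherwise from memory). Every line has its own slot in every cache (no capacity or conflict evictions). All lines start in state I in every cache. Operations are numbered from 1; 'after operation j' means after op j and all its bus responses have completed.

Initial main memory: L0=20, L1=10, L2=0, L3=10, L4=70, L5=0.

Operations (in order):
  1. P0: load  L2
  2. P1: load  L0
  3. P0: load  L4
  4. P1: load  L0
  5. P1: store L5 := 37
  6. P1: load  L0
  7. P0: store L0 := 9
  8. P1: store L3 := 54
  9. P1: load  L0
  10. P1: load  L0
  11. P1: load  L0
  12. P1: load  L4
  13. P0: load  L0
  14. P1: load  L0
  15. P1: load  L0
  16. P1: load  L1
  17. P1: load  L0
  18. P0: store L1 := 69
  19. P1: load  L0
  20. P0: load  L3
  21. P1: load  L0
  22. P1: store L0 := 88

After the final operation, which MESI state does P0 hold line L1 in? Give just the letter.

step 1: P0: load  L2  ⟶  EI  (L2)  txn=BusRd  M[L2]=0
step 2: P1: load  L0  ⟶  IE  (L0)  txn=BusRd  M[L0]=20
step 3: P0: load  L4  ⟶  EI  (L4)  txn=BusRd  M[L4]=70
step 4: P1: load  L0  ⟶  IE  (L0)  txn=∅  M[L0]=20
step 5: P1: store L5 := 37  ⟶  IM  (L5)  txn=BusRdX  M[L5]=0
step 6: P1: load  L0  ⟶  IE  (L0)  txn=∅  M[L0]=20
step 7: P0: store L0 := 9  ⟶  MI  (L0)  txn=BusRdX  M[L0]=20
step 8: P1: store L3 := 54  ⟶  IM  (L3)  txn=BusRdX  M[L3]=10
step 9: P1: load  L0  ⟶  SS  (L0)  txn=BusRd+Flush  M[L0]=9
step 10: P1: load  L0  ⟶  SS  (L0)  txn=∅  M[L0]=9
step 11: P1: load  L0  ⟶  SS  (L0)  txn=∅  M[L0]=9
step 12: P1: load  L4  ⟶  SS  (L4)  txn=BusRd  M[L4]=70
step 13: P0: load  L0  ⟶  SS  (L0)  txn=∅  M[L0]=9
step 14: P1: load  L0  ⟶  SS  (L0)  txn=∅  M[L0]=9
step 15: P1: load  L0  ⟶  SS  (L0)  txn=∅  M[L0]=9
step 16: P1: load  L1  ⟶  IE  (L1)  txn=BusRd  M[L1]=10
step 17: P1: load  L0  ⟶  SS  (L0)  txn=∅  M[L0]=9
step 18: P0: store L1 := 69  ⟶  MI  (L1)  txn=BusRdX  M[L1]=10
step 19: P1: load  L0  ⟶  SS  (L0)  txn=∅  M[L0]=9
step 20: P0: load  L3  ⟶  SS  (L3)  txn=BusRd+Flush  M[L3]=54
step 21: P1: load  L0  ⟶  SS  (L0)  txn=∅  M[L0]=9
step 22: P1: store L0 := 88  ⟶  IM  (L0)  txn=BusUpgr  M[L0]=9

state = M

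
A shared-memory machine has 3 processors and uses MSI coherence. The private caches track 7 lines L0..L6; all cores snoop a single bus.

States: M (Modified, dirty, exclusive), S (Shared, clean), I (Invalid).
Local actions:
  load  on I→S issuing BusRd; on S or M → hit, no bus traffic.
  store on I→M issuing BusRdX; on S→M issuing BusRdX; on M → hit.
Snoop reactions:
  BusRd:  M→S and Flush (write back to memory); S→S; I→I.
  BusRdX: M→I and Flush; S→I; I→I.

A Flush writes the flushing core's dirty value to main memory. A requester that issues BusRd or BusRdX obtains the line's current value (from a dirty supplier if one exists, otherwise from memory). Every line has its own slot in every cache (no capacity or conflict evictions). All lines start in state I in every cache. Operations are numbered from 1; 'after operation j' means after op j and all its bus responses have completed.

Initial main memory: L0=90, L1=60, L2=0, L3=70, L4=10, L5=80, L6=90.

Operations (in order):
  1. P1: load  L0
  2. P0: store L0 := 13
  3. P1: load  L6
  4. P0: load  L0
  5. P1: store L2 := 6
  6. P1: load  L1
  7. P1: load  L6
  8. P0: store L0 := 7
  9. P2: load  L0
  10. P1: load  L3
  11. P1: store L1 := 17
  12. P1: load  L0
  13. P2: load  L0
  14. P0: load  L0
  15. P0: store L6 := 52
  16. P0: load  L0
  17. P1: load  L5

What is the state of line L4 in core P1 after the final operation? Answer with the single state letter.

state = I

1. P1: load  L0  bus=[BusRd]  L0: P0=I P1=S P2=I  mem[L0]=90
2. P0: store L0 := 13  bus=[BusRdX]  L0: P0=M P1=I P2=I  mem[L0]=90
3. P1: load  L6  bus=[BusRd]  L6: P0=I P1=S P2=I  mem[L6]=90
4. P0: load  L0  bus=[-]  L0: P0=M P1=I P2=I  mem[L0]=90
5. P1: store L2 := 6  bus=[BusRdX]  L2: P0=I P1=M P2=I  mem[L2]=0
6. P1: load  L1  bus=[BusRd]  L1: P0=I P1=S P2=I  mem[L1]=60
7. P1: load  L6  bus=[-]  L6: P0=I P1=S P2=I  mem[L6]=90
8. P0: store L0 := 7  bus=[-]  L0: P0=M P1=I P2=I  mem[L0]=90
9. P2: load  L0  bus=[BusRd,Flush]  L0: P0=S P1=I P2=S  mem[L0]=7
10. P1: load  L3  bus=[BusRd]  L3: P0=I P1=S P2=I  mem[L3]=70
11. P1: store L1 := 17  bus=[BusRdX]  L1: P0=I P1=M P2=I  mem[L1]=60
12. P1: load  L0  bus=[BusRd]  L0: P0=S P1=S P2=S  mem[L0]=7
13. P2: load  L0  bus=[-]  L0: P0=S P1=S P2=S  mem[L0]=7
14. P0: load  L0  bus=[-]  L0: P0=S P1=S P2=S  mem[L0]=7
15. P0: store L6 := 52  bus=[BusRdX]  L6: P0=M P1=I P2=I  mem[L6]=90
16. P0: load  L0  bus=[-]  L0: P0=S P1=S P2=S  mem[L0]=7
17. P1: load  L5  bus=[BusRd]  L5: P0=I P1=S P2=I  mem[L5]=80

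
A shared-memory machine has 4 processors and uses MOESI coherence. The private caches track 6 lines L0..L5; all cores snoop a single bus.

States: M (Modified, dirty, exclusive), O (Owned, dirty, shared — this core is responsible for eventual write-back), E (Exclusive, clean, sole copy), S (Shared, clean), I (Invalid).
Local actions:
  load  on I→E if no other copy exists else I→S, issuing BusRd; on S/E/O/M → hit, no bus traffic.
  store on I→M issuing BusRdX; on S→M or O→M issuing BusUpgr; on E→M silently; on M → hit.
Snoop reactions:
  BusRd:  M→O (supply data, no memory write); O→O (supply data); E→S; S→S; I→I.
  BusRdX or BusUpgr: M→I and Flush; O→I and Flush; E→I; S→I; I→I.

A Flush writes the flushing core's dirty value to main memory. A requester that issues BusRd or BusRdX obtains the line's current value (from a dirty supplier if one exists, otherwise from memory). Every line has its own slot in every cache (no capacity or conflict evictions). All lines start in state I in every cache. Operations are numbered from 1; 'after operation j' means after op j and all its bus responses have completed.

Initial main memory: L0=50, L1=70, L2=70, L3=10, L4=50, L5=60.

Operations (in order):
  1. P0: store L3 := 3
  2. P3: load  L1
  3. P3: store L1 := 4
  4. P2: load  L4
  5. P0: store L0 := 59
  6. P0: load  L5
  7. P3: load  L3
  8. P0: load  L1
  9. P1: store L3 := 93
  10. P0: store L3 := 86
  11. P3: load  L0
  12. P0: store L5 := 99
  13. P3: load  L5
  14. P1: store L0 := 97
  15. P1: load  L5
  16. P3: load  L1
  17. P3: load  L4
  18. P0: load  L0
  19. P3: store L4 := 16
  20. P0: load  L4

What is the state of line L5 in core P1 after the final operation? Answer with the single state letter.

1. P0: store L3 := 3  bus=[BusRdX]  L3: P0=M P1=I P2=I P3=I  mem[L3]=10
2. P3: load  L1  bus=[BusRd]  L1: P0=I P1=I P2=I P3=E  mem[L1]=70
3. P3: store L1 := 4  bus=[-]  L1: P0=I P1=I P2=I P3=M  mem[L1]=70
4. P2: load  L4  bus=[BusRd]  L4: P0=I P1=I P2=E P3=I  mem[L4]=50
5. P0: store L0 := 59  bus=[BusRdX]  L0: P0=M P1=I P2=I P3=I  mem[L0]=50
6. P0: load  L5  bus=[BusRd]  L5: P0=E P1=I P2=I P3=I  mem[L5]=60
7. P3: load  L3  bus=[BusRd]  L3: P0=O P1=I P2=I P3=S  mem[L3]=10
8. P0: load  L1  bus=[BusRd]  L1: P0=S P1=I P2=I P3=O  mem[L1]=70
9. P1: store L3 := 93  bus=[BusRdX,Flush]  L3: P0=I P1=M P2=I P3=I  mem[L3]=3
10. P0: store L3 := 86  bus=[BusRdX,Flush]  L3: P0=M P1=I P2=I P3=I  mem[L3]=93
11. P3: load  L0  bus=[BusRd]  L0: P0=O P1=I P2=I P3=S  mem[L0]=50
12. P0: store L5 := 99  bus=[-]  L5: P0=M P1=I P2=I P3=I  mem[L5]=60
13. P3: load  L5  bus=[BusRd]  L5: P0=O P1=I P2=I P3=S  mem[L5]=60
14. P1: store L0 := 97  bus=[BusRdX,Flush]  L0: P0=I P1=M P2=I P3=I  mem[L0]=59
15. P1: load  L5  bus=[BusRd]  L5: P0=O P1=S P2=I P3=S  mem[L5]=60
16. P3: load  L1  bus=[-]  L1: P0=S P1=I P2=I P3=O  mem[L1]=70
17. P3: load  L4  bus=[BusRd]  L4: P0=I P1=I P2=S P3=S  mem[L4]=50
18. P0: load  L0  bus=[BusRd]  L0: P0=S P1=O P2=I P3=I  mem[L0]=59
19. P3: store L4 := 16  bus=[BusUpgr]  L4: P0=I P1=I P2=I P3=M  mem[L4]=50
20. P0: load  L4  bus=[BusRd]  L4: P0=S P1=I P2=I P3=O  mem[L4]=50

state = S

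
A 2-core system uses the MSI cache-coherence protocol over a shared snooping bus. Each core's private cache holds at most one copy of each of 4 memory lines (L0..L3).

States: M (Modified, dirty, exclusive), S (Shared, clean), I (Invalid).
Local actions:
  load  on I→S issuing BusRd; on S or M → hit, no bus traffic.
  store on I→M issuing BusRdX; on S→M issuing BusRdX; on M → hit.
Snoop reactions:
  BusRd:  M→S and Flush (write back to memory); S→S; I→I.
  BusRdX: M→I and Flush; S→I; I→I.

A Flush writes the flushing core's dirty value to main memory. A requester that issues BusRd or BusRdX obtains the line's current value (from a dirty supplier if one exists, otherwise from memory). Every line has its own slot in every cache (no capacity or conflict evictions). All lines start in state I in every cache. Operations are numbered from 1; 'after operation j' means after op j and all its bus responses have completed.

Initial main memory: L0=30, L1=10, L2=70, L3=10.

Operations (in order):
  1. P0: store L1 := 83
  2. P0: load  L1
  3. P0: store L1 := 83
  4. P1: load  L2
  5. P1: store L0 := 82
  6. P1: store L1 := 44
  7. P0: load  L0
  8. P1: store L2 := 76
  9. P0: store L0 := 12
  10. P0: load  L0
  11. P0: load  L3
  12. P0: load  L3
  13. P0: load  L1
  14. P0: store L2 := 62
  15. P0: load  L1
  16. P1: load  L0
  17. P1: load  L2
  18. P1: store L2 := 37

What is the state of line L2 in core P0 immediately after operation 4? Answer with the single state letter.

state = I

[1] P0: store L1 := 83 | P0:M(83), P1:I | bus: BusRdX
[2] P0: load  L1 | P0:M(83), P1:I | bus: none
[3] P0: store L1 := 83 | P0:M(83), P1:I | bus: none
[4] P1: load  L2 | P0:I, P1:S(70) | bus: BusRd
[5] P1: store L0 := 82 | P0:I, P1:M(82) | bus: BusRdX
[6] P1: store L1 := 44 | P0:I, P1:M(44) | bus: BusRdX,Flush
[7] P0: load  L0 | P0:S(82), P1:S(82) | bus: BusRd,Flush
[8] P1: store L2 := 76 | P0:I, P1:M(76) | bus: BusRdX
[9] P0: store L0 := 12 | P0:M(12), P1:I | bus: BusRdX
[10] P0: load  L0 | P0:M(12), P1:I | bus: none
[11] P0: load  L3 | P0:S(10), P1:I | bus: BusRd
[12] P0: load  L3 | P0:S(10), P1:I | bus: none
[13] P0: load  L1 | P0:S(44), P1:S(44) | bus: BusRd,Flush
[14] P0: store L2 := 62 | P0:M(62), P1:I | bus: BusRdX,Flush
[15] P0: load  L1 | P0:S(44), P1:S(44) | bus: none
[16] P1: load  L0 | P0:S(12), P1:S(12) | bus: BusRd,Flush
[17] P1: load  L2 | P0:S(62), P1:S(62) | bus: BusRd,Flush
[18] P1: store L2 := 37 | P0:I, P1:M(37) | bus: BusRdX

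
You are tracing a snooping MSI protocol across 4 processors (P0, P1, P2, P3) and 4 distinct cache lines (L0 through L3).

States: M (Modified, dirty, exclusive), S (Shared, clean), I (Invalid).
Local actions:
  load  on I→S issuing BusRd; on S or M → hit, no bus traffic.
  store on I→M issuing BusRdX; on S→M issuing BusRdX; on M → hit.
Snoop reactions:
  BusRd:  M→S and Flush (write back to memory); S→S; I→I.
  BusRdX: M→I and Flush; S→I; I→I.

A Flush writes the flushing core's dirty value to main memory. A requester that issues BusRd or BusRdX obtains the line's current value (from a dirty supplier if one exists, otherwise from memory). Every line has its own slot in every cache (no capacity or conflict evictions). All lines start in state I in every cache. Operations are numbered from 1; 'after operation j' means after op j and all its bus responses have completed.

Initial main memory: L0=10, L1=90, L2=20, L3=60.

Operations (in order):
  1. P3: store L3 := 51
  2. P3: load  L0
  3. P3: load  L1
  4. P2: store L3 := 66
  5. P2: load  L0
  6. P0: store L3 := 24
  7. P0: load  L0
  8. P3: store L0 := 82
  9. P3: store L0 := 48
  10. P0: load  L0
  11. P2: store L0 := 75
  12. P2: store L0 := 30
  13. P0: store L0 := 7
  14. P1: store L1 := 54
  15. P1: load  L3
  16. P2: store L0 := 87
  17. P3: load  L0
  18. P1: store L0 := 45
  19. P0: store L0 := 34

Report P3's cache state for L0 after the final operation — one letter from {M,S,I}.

state = I

step 1: P3: store L3 := 51  ⟶  IIIM  (L3)  txn=BusRdX  M[L3]=60
step 2: P3: load  L0  ⟶  IIIS  (L0)  txn=BusRd  M[L0]=10
step 3: P3: load  L1  ⟶  IIIS  (L1)  txn=BusRd  M[L1]=90
step 4: P2: store L3 := 66  ⟶  IIMI  (L3)  txn=BusRdX+Flush  M[L3]=51
step 5: P2: load  L0  ⟶  IISS  (L0)  txn=BusRd  M[L0]=10
step 6: P0: store L3 := 24  ⟶  MIII  (L3)  txn=BusRdX+Flush  M[L3]=66
step 7: P0: load  L0  ⟶  SISS  (L0)  txn=BusRd  M[L0]=10
step 8: P3: store L0 := 82  ⟶  IIIM  (L0)  txn=BusRdX  M[L0]=10
step 9: P3: store L0 := 48  ⟶  IIIM  (L0)  txn=∅  M[L0]=10
step 10: P0: load  L0  ⟶  SIIS  (L0)  txn=BusRd+Flush  M[L0]=48
step 11: P2: store L0 := 75  ⟶  IIMI  (L0)  txn=BusRdX  M[L0]=48
step 12: P2: store L0 := 30  ⟶  IIMI  (L0)  txn=∅  M[L0]=48
step 13: P0: store L0 := 7  ⟶  MIII  (L0)  txn=BusRdX+Flush  M[L0]=30
step 14: P1: store L1 := 54  ⟶  IMII  (L1)  txn=BusRdX  M[L1]=90
step 15: P1: load  L3  ⟶  SSII  (L3)  txn=BusRd+Flush  M[L3]=24
step 16: P2: store L0 := 87  ⟶  IIMI  (L0)  txn=BusRdX+Flush  M[L0]=7
step 17: P3: load  L0  ⟶  IISS  (L0)  txn=BusRd+Flush  M[L0]=87
step 18: P1: store L0 := 45  ⟶  IMII  (L0)  txn=BusRdX  M[L0]=87
step 19: P0: store L0 := 34  ⟶  MIII  (L0)  txn=BusRdX+Flush  M[L0]=45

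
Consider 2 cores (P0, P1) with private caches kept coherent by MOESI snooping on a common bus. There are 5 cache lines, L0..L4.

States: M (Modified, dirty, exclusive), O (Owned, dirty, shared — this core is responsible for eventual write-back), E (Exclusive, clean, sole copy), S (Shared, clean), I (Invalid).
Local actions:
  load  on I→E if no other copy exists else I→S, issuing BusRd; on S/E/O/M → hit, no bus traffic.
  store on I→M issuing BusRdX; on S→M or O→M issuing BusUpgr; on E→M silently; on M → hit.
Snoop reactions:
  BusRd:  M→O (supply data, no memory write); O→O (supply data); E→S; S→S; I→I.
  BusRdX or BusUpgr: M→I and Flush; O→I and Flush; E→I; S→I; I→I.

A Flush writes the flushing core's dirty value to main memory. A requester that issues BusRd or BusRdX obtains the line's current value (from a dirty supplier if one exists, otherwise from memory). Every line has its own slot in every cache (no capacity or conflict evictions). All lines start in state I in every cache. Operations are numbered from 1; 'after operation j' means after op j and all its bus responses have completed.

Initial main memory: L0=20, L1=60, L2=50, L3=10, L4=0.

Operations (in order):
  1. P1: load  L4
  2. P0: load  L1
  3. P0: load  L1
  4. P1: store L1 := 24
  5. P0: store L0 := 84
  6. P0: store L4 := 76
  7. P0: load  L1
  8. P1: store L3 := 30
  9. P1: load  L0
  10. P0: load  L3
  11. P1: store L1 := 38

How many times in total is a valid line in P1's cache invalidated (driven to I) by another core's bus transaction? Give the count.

  op1 P1: load  L4 → I/E on L4; bus BusRd; mem=0
  op2 P0: load  L1 → E/I on L1; bus BusRd; mem=60
  op3 P0: load  L1 → E/I on L1; bus (none); mem=60
  op4 P1: store L1 := 24 → I/M on L1; bus BusRdX; mem=60
  op5 P0: store L0 := 84 → M/I on L0; bus BusRdX; mem=20
  op6 P0: store L4 := 76 → M/I on L4; bus BusRdX; mem=0
  op7 P0: load  L1 → S/O on L1; bus BusRd; mem=60
  op8 P1: store L3 := 30 → I/M on L3; bus BusRdX; mem=10
  op9 P1: load  L0 → O/S on L0; bus BusRd; mem=20
  op10 P0: load  L3 → S/O on L3; bus BusRd; mem=10
  op11 P1: store L1 := 38 → I/M on L1; bus BusUpgr; mem=60

invalidations = 1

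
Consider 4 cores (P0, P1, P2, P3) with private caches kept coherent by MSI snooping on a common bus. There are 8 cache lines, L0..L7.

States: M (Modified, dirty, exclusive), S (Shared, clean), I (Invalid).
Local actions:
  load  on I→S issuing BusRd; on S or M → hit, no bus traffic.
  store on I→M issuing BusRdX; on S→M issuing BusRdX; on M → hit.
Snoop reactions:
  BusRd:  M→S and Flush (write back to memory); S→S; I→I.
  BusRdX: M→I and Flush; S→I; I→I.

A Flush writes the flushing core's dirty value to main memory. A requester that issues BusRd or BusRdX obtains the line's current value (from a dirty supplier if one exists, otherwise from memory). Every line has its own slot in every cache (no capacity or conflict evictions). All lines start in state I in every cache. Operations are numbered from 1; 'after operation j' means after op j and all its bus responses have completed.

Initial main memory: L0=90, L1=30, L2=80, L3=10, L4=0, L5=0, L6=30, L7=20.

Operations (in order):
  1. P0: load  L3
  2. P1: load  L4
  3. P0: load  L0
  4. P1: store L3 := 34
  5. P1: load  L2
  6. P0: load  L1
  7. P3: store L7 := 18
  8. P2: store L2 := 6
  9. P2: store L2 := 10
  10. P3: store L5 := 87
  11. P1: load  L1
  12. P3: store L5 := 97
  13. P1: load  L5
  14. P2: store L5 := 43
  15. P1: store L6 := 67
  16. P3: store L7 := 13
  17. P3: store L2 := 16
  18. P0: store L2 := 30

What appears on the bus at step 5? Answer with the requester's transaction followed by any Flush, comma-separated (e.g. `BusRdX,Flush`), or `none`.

  op1 P0: load  L3 → S/I/I/I on L3; bus BusRd; mem=10
  op2 P1: load  L4 → I/S/I/I on L4; bus BusRd; mem=0
  op3 P0: load  L0 → S/I/I/I on L0; bus BusRd; mem=90
  op4 P1: store L3 := 34 → I/M/I/I on L3; bus BusRdX; mem=10
  op5 P1: load  L2 → I/S/I/I on L2; bus BusRd; mem=80
  op6 P0: load  L1 → S/I/I/I on L1; bus BusRd; mem=30
  op7 P3: store L7 := 18 → I/I/I/M on L7; bus BusRdX; mem=20
  op8 P2: store L2 := 6 → I/I/M/I on L2; bus BusRdX; mem=80
  op9 P2: store L2 := 10 → I/I/M/I on L2; bus (none); mem=80
  op10 P3: store L5 := 87 → I/I/I/M on L5; bus BusRdX; mem=0
  op11 P1: load  L1 → S/S/I/I on L1; bus BusRd; mem=30
  op12 P3: store L5 := 97 → I/I/I/M on L5; bus (none); mem=0
  op13 P1: load  L5 → I/S/I/S on L5; bus BusRd Flush; mem=97
  op14 P2: store L5 := 43 → I/I/M/I on L5; bus BusRdX; mem=97
  op15 P1: store L6 := 67 → I/M/I/I on L6; bus BusRdX; mem=30
  op16 P3: store L7 := 13 → I/I/I/M on L7; bus (none); mem=20
  op17 P3: store L2 := 16 → I/I/I/M on L2; bus BusRdX Flush; mem=10
  op18 P0: store L2 := 30 → M/I/I/I on L2; bus BusRdX Flush; mem=16

bus = BusRd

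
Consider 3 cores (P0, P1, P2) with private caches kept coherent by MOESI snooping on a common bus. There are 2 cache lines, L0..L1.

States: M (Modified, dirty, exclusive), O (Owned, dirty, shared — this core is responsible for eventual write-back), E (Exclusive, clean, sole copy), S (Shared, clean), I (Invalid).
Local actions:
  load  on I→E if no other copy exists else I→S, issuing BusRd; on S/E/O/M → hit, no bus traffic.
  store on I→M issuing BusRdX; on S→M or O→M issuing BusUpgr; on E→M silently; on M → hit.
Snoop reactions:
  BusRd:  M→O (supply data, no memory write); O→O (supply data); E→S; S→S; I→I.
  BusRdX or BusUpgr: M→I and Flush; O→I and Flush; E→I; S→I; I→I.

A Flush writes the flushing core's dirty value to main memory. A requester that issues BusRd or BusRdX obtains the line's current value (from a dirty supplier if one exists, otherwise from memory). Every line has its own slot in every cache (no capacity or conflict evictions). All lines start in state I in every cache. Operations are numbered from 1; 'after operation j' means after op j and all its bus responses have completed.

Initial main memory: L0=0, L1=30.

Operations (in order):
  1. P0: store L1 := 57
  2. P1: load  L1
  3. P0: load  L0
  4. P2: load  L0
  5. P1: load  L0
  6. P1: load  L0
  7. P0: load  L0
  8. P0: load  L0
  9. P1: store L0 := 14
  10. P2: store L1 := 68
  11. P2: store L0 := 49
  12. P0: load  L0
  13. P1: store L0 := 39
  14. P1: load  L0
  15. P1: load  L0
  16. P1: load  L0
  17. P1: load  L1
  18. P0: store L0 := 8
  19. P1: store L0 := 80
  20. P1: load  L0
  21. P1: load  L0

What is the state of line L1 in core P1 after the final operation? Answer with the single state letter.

state = S

1. P0: store L1 := 57  bus=[BusRdX]  L1: P0=M P1=I P2=I  mem[L1]=30
2. P1: load  L1  bus=[BusRd]  L1: P0=O P1=S P2=I  mem[L1]=30
3. P0: load  L0  bus=[BusRd]  L0: P0=E P1=I P2=I  mem[L0]=0
4. P2: load  L0  bus=[BusRd]  L0: P0=S P1=I P2=S  mem[L0]=0
5. P1: load  L0  bus=[BusRd]  L0: P0=S P1=S P2=S  mem[L0]=0
6. P1: load  L0  bus=[-]  L0: P0=S P1=S P2=S  mem[L0]=0
7. P0: load  L0  bus=[-]  L0: P0=S P1=S P2=S  mem[L0]=0
8. P0: load  L0  bus=[-]  L0: P0=S P1=S P2=S  mem[L0]=0
9. P1: store L0 := 14  bus=[BusUpgr]  L0: P0=I P1=M P2=I  mem[L0]=0
10. P2: store L1 := 68  bus=[BusRdX,Flush]  L1: P0=I P1=I P2=M  mem[L1]=57
11. P2: store L0 := 49  bus=[BusRdX,Flush]  L0: P0=I P1=I P2=M  mem[L0]=14
12. P0: load  L0  bus=[BusRd]  L0: P0=S P1=I P2=O  mem[L0]=14
13. P1: store L0 := 39  bus=[BusRdX,Flush]  L0: P0=I P1=M P2=I  mem[L0]=49
14. P1: load  L0  bus=[-]  L0: P0=I P1=M P2=I  mem[L0]=49
15. P1: load  L0  bus=[-]  L0: P0=I P1=M P2=I  mem[L0]=49
16. P1: load  L0  bus=[-]  L0: P0=I P1=M P2=I  mem[L0]=49
17. P1: load  L1  bus=[BusRd]  L1: P0=I P1=S P2=O  mem[L1]=57
18. P0: store L0 := 8  bus=[BusRdX,Flush]  L0: P0=M P1=I P2=I  mem[L0]=39
19. P1: store L0 := 80  bus=[BusRdX,Flush]  L0: P0=I P1=M P2=I  mem[L0]=8
20. P1: load  L0  bus=[-]  L0: P0=I P1=M P2=I  mem[L0]=8
21. P1: load  L0  bus=[-]  L0: P0=I P1=M P2=I  mem[L0]=8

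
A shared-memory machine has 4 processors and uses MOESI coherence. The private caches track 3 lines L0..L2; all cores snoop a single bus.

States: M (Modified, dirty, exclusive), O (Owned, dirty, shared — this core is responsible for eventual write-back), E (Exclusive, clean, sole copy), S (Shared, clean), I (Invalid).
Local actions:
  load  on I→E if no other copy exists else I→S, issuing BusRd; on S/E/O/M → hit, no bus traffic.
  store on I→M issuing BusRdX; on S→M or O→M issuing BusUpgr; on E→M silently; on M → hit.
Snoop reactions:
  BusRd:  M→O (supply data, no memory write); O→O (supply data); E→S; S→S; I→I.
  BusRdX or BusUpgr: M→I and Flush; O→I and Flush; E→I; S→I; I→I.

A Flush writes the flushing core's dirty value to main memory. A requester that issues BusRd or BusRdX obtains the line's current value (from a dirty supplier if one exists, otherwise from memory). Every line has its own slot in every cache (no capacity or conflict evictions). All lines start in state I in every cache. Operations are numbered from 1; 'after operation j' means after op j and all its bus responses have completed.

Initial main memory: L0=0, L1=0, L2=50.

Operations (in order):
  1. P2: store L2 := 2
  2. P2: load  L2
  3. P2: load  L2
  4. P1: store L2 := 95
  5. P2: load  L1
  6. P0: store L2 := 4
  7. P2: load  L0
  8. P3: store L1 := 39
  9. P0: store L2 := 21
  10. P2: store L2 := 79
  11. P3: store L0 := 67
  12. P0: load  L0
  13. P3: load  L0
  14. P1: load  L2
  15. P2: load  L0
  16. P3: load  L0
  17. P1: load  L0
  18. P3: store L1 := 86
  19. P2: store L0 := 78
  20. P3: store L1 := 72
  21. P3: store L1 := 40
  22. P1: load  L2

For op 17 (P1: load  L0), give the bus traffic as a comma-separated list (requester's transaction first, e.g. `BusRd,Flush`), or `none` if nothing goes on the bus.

bus = BusRd

step 1: P2: store L2 := 2  ⟶  IIMI  (L2)  txn=BusRdX  M[L2]=50
step 2: P2: load  L2  ⟶  IIMI  (L2)  txn=∅  M[L2]=50
step 3: P2: load  L2  ⟶  IIMI  (L2)  txn=∅  M[L2]=50
step 4: P1: store L2 := 95  ⟶  IMII  (L2)  txn=BusRdX+Flush  M[L2]=2
step 5: P2: load  L1  ⟶  IIEI  (L1)  txn=BusRd  M[L1]=0
step 6: P0: store L2 := 4  ⟶  MIII  (L2)  txn=BusRdX+Flush  M[L2]=95
step 7: P2: load  L0  ⟶  IIEI  (L0)  txn=BusRd  M[L0]=0
step 8: P3: store L1 := 39  ⟶  IIIM  (L1)  txn=BusRdX  M[L1]=0
step 9: P0: store L2 := 21  ⟶  MIII  (L2)  txn=∅  M[L2]=95
step 10: P2: store L2 := 79  ⟶  IIMI  (L2)  txn=BusRdX+Flush  M[L2]=21
step 11: P3: store L0 := 67  ⟶  IIIM  (L0)  txn=BusRdX  M[L0]=0
step 12: P0: load  L0  ⟶  SIIO  (L0)  txn=BusRd  M[L0]=0
step 13: P3: load  L0  ⟶  SIIO  (L0)  txn=∅  M[L0]=0
step 14: P1: load  L2  ⟶  ISOI  (L2)  txn=BusRd  M[L2]=21
step 15: P2: load  L0  ⟶  SISO  (L0)  txn=BusRd  M[L0]=0
step 16: P3: load  L0  ⟶  SISO  (L0)  txn=∅  M[L0]=0
step 17: P1: load  L0  ⟶  SSSO  (L0)  txn=BusRd  M[L0]=0
step 18: P3: store L1 := 86  ⟶  IIIM  (L1)  txn=∅  M[L1]=0
step 19: P2: store L0 := 78  ⟶  IIMI  (L0)  txn=BusUpgr+Flush  M[L0]=67
step 20: P3: store L1 := 72  ⟶  IIIM  (L1)  txn=∅  M[L1]=0
step 21: P3: store L1 := 40  ⟶  IIIM  (L1)  txn=∅  M[L1]=0
step 22: P1: load  L2  ⟶  ISOI  (L2)  txn=∅  M[L2]=21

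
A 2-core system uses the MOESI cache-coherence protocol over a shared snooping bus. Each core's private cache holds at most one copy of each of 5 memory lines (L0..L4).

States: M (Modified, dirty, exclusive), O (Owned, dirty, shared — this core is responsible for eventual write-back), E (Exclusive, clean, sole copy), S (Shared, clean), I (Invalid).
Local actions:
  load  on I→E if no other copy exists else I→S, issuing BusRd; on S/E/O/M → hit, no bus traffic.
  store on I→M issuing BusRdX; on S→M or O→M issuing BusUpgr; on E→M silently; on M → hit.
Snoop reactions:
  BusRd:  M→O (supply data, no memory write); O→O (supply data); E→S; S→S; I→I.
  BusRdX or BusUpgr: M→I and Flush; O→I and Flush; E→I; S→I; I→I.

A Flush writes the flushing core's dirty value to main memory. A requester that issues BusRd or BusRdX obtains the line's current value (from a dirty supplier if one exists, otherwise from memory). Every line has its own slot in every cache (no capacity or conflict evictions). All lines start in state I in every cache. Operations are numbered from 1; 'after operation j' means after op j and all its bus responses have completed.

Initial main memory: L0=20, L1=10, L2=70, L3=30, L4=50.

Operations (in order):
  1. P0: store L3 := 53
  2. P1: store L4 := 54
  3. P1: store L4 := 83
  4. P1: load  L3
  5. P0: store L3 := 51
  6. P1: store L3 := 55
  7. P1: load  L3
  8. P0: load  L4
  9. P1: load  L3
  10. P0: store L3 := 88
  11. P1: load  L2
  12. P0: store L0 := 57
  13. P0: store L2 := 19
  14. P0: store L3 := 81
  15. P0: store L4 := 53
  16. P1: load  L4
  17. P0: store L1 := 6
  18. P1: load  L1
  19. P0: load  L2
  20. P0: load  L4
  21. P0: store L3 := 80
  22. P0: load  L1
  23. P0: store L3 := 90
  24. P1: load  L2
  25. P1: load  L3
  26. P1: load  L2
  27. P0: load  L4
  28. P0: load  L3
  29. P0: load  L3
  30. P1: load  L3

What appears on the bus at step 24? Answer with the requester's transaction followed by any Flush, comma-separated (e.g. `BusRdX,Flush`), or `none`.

bus = BusRd

1. P0: store L3 := 53  bus=[BusRdX]  L3: P0=M P1=I  mem[L3]=30
2. P1: store L4 := 54  bus=[BusRdX]  L4: P0=I P1=M  mem[L4]=50
3. P1: store L4 := 83  bus=[-]  L4: P0=I P1=M  mem[L4]=50
4. P1: load  L3  bus=[BusRd]  L3: P0=O P1=S  mem[L3]=30
5. P0: store L3 := 51  bus=[BusUpgr]  L3: P0=M P1=I  mem[L3]=30
6. P1: store L3 := 55  bus=[BusRdX,Flush]  L3: P0=I P1=M  mem[L3]=51
7. P1: load  L3  bus=[-]  L3: P0=I P1=M  mem[L3]=51
8. P0: load  L4  bus=[BusRd]  L4: P0=S P1=O  mem[L4]=50
9. P1: load  L3  bus=[-]  L3: P0=I P1=M  mem[L3]=51
10. P0: store L3 := 88  bus=[BusRdX,Flush]  L3: P0=M P1=I  mem[L3]=55
11. P1: load  L2  bus=[BusRd]  L2: P0=I P1=E  mem[L2]=70
12. P0: store L0 := 57  bus=[BusRdX]  L0: P0=M P1=I  mem[L0]=20
13. P0: store L2 := 19  bus=[BusRdX]  L2: P0=M P1=I  mem[L2]=70
14. P0: store L3 := 81  bus=[-]  L3: P0=M P1=I  mem[L3]=55
15. P0: store L4 := 53  bus=[BusUpgr,Flush]  L4: P0=M P1=I  mem[L4]=83
16. P1: load  L4  bus=[BusRd]  L4: P0=O P1=S  mem[L4]=83
17. P0: store L1 := 6  bus=[BusRdX]  L1: P0=M P1=I  mem[L1]=10
18. P1: load  L1  bus=[BusRd]  L1: P0=O P1=S  mem[L1]=10
19. P0: load  L2  bus=[-]  L2: P0=M P1=I  mem[L2]=70
20. P0: load  L4  bus=[-]  L4: P0=O P1=S  mem[L4]=83
21. P0: store L3 := 80  bus=[-]  L3: P0=M P1=I  mem[L3]=55
22. P0: load  L1  bus=[-]  L1: P0=O P1=S  mem[L1]=10
23. P0: store L3 := 90  bus=[-]  L3: P0=M P1=I  mem[L3]=55
24. P1: load  L2  bus=[BusRd]  L2: P0=O P1=S  mem[L2]=70
25. P1: load  L3  bus=[BusRd]  L3: P0=O P1=S  mem[L3]=55
26. P1: load  L2  bus=[-]  L2: P0=O P1=S  mem[L2]=70
27. P0: load  L4  bus=[-]  L4: P0=O P1=S  mem[L4]=83
28. P0: load  L3  bus=[-]  L3: P0=O P1=S  mem[L3]=55
29. P0: load  L3  bus=[-]  L3: P0=O P1=S  mem[L3]=55
30. P1: load  L3  bus=[-]  L3: P0=O P1=S  mem[L3]=55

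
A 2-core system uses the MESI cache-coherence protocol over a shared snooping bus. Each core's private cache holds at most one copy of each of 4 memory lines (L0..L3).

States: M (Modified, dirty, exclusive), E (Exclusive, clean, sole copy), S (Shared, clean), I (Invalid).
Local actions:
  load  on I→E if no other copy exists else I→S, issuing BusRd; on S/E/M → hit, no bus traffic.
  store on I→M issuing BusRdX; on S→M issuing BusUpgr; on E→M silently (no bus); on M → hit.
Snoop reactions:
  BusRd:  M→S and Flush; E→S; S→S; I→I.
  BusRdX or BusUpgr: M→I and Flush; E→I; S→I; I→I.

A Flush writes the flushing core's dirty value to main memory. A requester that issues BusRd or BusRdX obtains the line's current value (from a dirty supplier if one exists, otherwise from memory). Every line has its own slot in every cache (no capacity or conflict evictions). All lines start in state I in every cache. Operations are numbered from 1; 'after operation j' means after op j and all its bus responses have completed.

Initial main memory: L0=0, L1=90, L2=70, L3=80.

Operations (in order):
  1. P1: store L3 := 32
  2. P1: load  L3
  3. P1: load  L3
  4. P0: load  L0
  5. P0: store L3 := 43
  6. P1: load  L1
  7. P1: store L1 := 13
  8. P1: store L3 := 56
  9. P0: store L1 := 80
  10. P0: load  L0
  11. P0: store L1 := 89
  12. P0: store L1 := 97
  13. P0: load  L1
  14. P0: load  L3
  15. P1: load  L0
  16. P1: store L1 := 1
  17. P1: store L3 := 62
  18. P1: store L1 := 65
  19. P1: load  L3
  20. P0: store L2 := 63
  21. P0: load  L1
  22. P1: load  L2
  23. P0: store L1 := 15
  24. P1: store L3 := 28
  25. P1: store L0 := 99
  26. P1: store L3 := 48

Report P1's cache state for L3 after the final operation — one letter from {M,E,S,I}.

1. P1: store L3 := 32  bus=[BusRdX]  L3: P0=I P1=M  mem[L3]=80
2. P1: load  L3  bus=[-]  L3: P0=I P1=M  mem[L3]=80
3. P1: load  L3  bus=[-]  L3: P0=I P1=M  mem[L3]=80
4. P0: load  L0  bus=[BusRd]  L0: P0=E P1=I  mem[L0]=0
5. P0: store L3 := 43  bus=[BusRdX,Flush]  L3: P0=M P1=I  mem[L3]=32
6. P1: load  L1  bus=[BusRd]  L1: P0=I P1=E  mem[L1]=90
7. P1: store L1 := 13  bus=[-]  L1: P0=I P1=M  mem[L1]=90
8. P1: store L3 := 56  bus=[BusRdX,Flush]  L3: P0=I P1=M  mem[L3]=43
9. P0: store L1 := 80  bus=[BusRdX,Flush]  L1: P0=M P1=I  mem[L1]=13
10. P0: load  L0  bus=[-]  L0: P0=E P1=I  mem[L0]=0
11. P0: store L1 := 89  bus=[-]  L1: P0=M P1=I  mem[L1]=13
12. P0: store L1 := 97  bus=[-]  L1: P0=M P1=I  mem[L1]=13
13. P0: load  L1  bus=[-]  L1: P0=M P1=I  mem[L1]=13
14. P0: load  L3  bus=[BusRd,Flush]  L3: P0=S P1=S  mem[L3]=56
15. P1: load  L0  bus=[BusRd]  L0: P0=S P1=S  mem[L0]=0
16. P1: store L1 := 1  bus=[BusRdX,Flush]  L1: P0=I P1=M  mem[L1]=97
17. P1: store L3 := 62  bus=[BusUpgr]  L3: P0=I P1=M  mem[L3]=56
18. P1: store L1 := 65  bus=[-]  L1: P0=I P1=M  mem[L1]=97
19. P1: load  L3  bus=[-]  L3: P0=I P1=M  mem[L3]=56
20. P0: store L2 := 63  bus=[BusRdX]  L2: P0=M P1=I  mem[L2]=70
21. P0: load  L1  bus=[BusRd,Flush]  L1: P0=S P1=S  mem[L1]=65
22. P1: load  L2  bus=[BusRd,Flush]  L2: P0=S P1=S  mem[L2]=63
23. P0: store L1 := 15  bus=[BusUpgr]  L1: P0=M P1=I  mem[L1]=65
24. P1: store L3 := 28  bus=[-]  L3: P0=I P1=M  mem[L3]=56
25. P1: store L0 := 99  bus=[BusUpgr]  L0: P0=I P1=M  mem[L0]=0
26. P1: store L3 := 48  bus=[-]  L3: P0=I P1=M  mem[L3]=56

state = M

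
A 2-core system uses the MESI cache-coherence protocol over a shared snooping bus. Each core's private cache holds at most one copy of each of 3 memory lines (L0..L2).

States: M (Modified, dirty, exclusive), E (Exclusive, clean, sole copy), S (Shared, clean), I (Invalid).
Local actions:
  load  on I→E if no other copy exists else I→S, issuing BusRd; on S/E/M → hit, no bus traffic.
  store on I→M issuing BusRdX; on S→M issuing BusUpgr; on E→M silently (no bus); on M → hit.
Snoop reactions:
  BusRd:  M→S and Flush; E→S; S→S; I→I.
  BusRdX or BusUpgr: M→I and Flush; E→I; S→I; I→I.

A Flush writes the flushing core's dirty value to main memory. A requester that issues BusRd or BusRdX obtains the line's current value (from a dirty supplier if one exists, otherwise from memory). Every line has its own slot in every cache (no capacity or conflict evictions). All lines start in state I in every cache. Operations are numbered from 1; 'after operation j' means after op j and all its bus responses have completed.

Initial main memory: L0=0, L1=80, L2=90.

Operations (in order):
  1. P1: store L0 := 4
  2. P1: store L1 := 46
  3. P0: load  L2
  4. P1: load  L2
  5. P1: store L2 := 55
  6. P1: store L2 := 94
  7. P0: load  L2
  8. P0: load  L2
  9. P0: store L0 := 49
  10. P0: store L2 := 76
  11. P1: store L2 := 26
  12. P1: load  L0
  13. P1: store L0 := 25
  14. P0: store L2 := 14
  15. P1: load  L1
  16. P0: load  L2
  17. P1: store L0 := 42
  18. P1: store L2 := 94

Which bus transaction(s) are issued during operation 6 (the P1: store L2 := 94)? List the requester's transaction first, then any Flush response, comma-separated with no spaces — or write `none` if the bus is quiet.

bus = none

  op1 P1: store L0 := 4 → I/M on L0; bus BusRdX; mem=0
  op2 P1: store L1 := 46 → I/M on L1; bus BusRdX; mem=80
  op3 P0: load  L2 → E/I on L2; bus BusRd; mem=90
  op4 P1: load  L2 → S/S on L2; bus BusRd; mem=90
  op5 P1: store L2 := 55 → I/M on L2; bus BusUpgr; mem=90
  op6 P1: store L2 := 94 → I/M on L2; bus (none); mem=90
  op7 P0: load  L2 → S/S on L2; bus BusRd Flush; mem=94
  op8 P0: load  L2 → S/S on L2; bus (none); mem=94
  op9 P0: store L0 := 49 → M/I on L0; bus BusRdX Flush; mem=4
  op10 P0: store L2 := 76 → M/I on L2; bus BusUpgr; mem=94
  op11 P1: store L2 := 26 → I/M on L2; bus BusRdX Flush; mem=76
  op12 P1: load  L0 → S/S on L0; bus BusRd Flush; mem=49
  op13 P1: store L0 := 25 → I/M on L0; bus BusUpgr; mem=49
  op14 P0: store L2 := 14 → M/I on L2; bus BusRdX Flush; mem=26
  op15 P1: load  L1 → I/M on L1; bus (none); mem=80
  op16 P0: load  L2 → M/I on L2; bus (none); mem=26
  op17 P1: store L0 := 42 → I/M on L0; bus (none); mem=49
  op18 P1: store L2 := 94 → I/M on L2; bus BusRdX Flush; mem=14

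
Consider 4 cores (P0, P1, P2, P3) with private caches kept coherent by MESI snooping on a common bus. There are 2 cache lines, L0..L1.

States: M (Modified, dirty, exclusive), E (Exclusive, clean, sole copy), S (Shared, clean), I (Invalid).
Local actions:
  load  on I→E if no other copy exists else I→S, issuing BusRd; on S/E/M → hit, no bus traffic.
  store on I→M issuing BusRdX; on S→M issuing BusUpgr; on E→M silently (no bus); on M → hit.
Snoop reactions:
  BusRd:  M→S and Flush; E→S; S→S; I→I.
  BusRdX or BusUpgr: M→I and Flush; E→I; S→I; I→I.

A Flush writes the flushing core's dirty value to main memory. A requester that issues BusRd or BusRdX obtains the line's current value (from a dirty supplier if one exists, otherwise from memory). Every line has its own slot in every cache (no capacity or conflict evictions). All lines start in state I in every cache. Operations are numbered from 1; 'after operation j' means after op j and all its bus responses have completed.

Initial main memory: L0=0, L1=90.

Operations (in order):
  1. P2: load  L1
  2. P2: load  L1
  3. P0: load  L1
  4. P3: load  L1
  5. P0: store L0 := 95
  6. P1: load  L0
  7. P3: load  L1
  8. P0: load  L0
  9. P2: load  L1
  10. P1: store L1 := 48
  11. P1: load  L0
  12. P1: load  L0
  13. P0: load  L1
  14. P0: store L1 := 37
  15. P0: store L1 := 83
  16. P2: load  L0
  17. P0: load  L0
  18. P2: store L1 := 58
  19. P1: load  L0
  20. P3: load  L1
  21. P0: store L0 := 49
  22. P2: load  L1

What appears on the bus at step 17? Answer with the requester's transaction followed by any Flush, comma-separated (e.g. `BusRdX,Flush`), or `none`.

bus = none

1. P2: load  L1  bus=[BusRd]  L1: P0=I P1=I P2=E P3=I  mem[L1]=90
2. P2: load  L1  bus=[-]  L1: P0=I P1=I P2=E P3=I  mem[L1]=90
3. P0: load  L1  bus=[BusRd]  L1: P0=S P1=I P2=S P3=I  mem[L1]=90
4. P3: load  L1  bus=[BusRd]  L1: P0=S P1=I P2=S P3=S  mem[L1]=90
5. P0: store L0 := 95  bus=[BusRdX]  L0: P0=M P1=I P2=I P3=I  mem[L0]=0
6. P1: load  L0  bus=[BusRd,Flush]  L0: P0=S P1=S P2=I P3=I  mem[L0]=95
7. P3: load  L1  bus=[-]  L1: P0=S P1=I P2=S P3=S  mem[L1]=90
8. P0: load  L0  bus=[-]  L0: P0=S P1=S P2=I P3=I  mem[L0]=95
9. P2: load  L1  bus=[-]  L1: P0=S P1=I P2=S P3=S  mem[L1]=90
10. P1: store L1 := 48  bus=[BusRdX]  L1: P0=I P1=M P2=I P3=I  mem[L1]=90
11. P1: load  L0  bus=[-]  L0: P0=S P1=S P2=I P3=I  mem[L0]=95
12. P1: load  L0  bus=[-]  L0: P0=S P1=S P2=I P3=I  mem[L0]=95
13. P0: load  L1  bus=[BusRd,Flush]  L1: P0=S P1=S P2=I P3=I  mem[L1]=48
14. P0: store L1 := 37  bus=[BusUpgr]  L1: P0=M P1=I P2=I P3=I  mem[L1]=48
15. P0: store L1 := 83  bus=[-]  L1: P0=M P1=I P2=I P3=I  mem[L1]=48
16. P2: load  L0  bus=[BusRd]  L0: P0=S P1=S P2=S P3=I  mem[L0]=95
17. P0: load  L0  bus=[-]  L0: P0=S P1=S P2=S P3=I  mem[L0]=95
18. P2: store L1 := 58  bus=[BusRdX,Flush]  L1: P0=I P1=I P2=M P3=I  mem[L1]=83
19. P1: load  L0  bus=[-]  L0: P0=S P1=S P2=S P3=I  mem[L0]=95
20. P3: load  L1  bus=[BusRd,Flush]  L1: P0=I P1=I P2=S P3=S  mem[L1]=58
21. P0: store L0 := 49  bus=[BusUpgr]  L0: P0=M P1=I P2=I P3=I  mem[L0]=95
22. P2: load  L1  bus=[-]  L1: P0=I P1=I P2=S P3=S  mem[L1]=58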